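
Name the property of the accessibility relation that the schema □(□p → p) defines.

Suppose □(□p→p) is valid. Take Rxy and set V(p)={w : Ryw}. Then at y, □p holds; since □(□p→p) at x, □p→p at y, so p at y, i.e. Ryy.

shift-reflexivity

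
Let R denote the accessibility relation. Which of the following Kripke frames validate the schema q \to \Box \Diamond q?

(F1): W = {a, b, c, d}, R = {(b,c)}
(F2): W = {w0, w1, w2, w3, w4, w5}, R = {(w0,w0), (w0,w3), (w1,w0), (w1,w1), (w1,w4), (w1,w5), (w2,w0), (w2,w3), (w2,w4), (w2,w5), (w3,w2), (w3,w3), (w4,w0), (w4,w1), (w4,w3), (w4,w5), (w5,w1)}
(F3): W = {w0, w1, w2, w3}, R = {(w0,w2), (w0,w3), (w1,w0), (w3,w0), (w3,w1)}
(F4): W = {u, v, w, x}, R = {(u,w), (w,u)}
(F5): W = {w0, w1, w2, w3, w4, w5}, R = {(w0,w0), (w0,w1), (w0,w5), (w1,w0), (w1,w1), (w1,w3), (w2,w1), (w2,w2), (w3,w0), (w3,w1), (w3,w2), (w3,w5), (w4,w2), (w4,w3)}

(F4)

The schema corresponds to symmetry: \forall x \forall y (Rxy \to Ryx).
(F1): fails — Rbc but not Rcb.
(F2): fails — Rw1w0 but not Rw0w1.
(F3): fails — Rw1w0 but not Rw0w1.
(F4): holds.
(F5): fails — Rw3w5 but not Rw5w3.
Valid on: (F4).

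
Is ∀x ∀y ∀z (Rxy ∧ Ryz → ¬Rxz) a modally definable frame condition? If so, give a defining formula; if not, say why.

If a class were modally definable it would be closed under surjective bounded morphisms (Goldblatt–Thomason).
The 5-cycle (worlds 0,1,2,3,4 with 0→1→2→3→4→0) is intransitive. Mapping every world to a single reflexive point • is a surjective bounded morphism; the reflexive point is not intransitive (R••∧R•• but R••).
So no modal formula (or set of formulas) defines exactly the intransitive frames.

Not definable by any modal formula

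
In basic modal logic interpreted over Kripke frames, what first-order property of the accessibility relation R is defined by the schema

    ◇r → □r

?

partial functionality

Suppose ◇r→□r is valid. Take Rxy, Rxz and set V(r)={y}. Then ◇r at x, so □r at x, so r at z, i.e. z=y.
Conversely, any frame satisfying ∀x ∀y ∀z (Rxy ∧ Rxz → y = z) validates the schema.
So the correspondent is partial functionality.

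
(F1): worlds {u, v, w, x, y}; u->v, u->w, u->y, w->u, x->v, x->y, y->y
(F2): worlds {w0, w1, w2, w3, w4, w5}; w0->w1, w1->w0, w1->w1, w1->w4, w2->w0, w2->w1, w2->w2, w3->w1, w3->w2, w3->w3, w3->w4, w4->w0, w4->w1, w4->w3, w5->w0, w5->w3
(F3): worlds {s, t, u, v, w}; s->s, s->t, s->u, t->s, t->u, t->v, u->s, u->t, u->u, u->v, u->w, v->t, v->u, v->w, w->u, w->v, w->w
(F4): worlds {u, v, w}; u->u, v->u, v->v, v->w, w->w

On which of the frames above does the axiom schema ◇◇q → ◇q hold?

Frame correspondent (Sahlqvist): ∀x ∀y ∀z (Rxy ∧ Ryz → Rxz) — i.e. transitivity.
(F1): fails — Rwu and Ruv but not Rwv.
(F2): fails — Rw3w1 and Rw1w0 but not Rw3w0.
(F3): fails — Rtv and Rvt but not Rtt.
(F4): condition met.
Valid on: (F4).

(F4)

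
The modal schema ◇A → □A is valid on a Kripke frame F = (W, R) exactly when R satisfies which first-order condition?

Partial functionality

Suppose ◇A→□A is valid. Take Rxy, Rxz and set V(A)={y}. Then ◇A at x, so □A at x, so A at z, i.e. z=y.
The converse is a direct semantic check.
So the correspondent is partial functionality.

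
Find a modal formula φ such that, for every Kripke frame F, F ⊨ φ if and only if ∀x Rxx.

□r → r

This is reflexivity; the standard corresponding axiom is T: □r → r.
Suppose □r→r is valid. At any x set V(r)={w : Rxw}. Then □r holds at x, so r holds at x, i.e. Rxx.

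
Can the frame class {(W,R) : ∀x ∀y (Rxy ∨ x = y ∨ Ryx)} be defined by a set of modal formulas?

Not definable by any modal formula

Modal frame validity is preserved under disjoint unions.
Take 2 disjoint single-world reflexive frames: each is trivially connected, but their disjoint union has 2 worlds with no edge between distinct components, so it is not connected.
So no modal formula (or set of formulas) defines exactly the connected frames.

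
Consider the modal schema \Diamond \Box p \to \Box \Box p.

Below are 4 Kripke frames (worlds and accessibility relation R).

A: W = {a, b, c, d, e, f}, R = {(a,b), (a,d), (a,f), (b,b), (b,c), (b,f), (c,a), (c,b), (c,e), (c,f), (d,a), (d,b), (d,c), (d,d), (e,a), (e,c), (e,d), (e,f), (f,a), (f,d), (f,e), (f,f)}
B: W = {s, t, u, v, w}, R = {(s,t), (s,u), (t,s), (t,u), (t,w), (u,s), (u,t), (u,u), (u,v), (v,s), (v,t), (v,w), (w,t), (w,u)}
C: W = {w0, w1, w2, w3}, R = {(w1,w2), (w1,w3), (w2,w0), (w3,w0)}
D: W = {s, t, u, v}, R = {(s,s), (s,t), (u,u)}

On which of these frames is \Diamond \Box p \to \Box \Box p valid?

C

This is the axiom for a generalized confluence (Geach) condition; its first-order frame correspondent is \forall x \forall y \forall z ((xRy \wedge x R^2 z) \to \exists w (yRw \wedge z = w)).
A: fails — aRb, aR²a but no w with bRw and a=w.
B: fails — sRt, sR²t but no w* with tRw* and t=w*.
C: condition met.
D: fails — sRt, sR²s but no w with tRw and s=w.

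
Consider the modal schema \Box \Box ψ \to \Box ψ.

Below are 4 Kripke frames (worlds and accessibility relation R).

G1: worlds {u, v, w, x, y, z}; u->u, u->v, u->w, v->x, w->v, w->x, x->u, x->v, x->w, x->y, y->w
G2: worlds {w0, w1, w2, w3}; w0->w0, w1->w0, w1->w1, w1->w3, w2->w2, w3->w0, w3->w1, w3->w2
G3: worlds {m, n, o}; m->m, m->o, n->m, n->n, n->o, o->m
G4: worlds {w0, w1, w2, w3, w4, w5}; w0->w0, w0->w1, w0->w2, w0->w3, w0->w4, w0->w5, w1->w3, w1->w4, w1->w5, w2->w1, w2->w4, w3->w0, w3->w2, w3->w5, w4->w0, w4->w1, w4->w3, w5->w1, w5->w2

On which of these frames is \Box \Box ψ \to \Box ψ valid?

This is the axiom for density; its first-order frame correspondent is \forall x \forall y (Rxy \to \exists z (Rxz \wedge Rzy)).
G1: fails — Rvx but no t with Rvt and Rtx.
G2: ✓.
G3: ✓.
G4: fails — Rw1w4 but no z with Rw1z and Rzw4.

G2, G3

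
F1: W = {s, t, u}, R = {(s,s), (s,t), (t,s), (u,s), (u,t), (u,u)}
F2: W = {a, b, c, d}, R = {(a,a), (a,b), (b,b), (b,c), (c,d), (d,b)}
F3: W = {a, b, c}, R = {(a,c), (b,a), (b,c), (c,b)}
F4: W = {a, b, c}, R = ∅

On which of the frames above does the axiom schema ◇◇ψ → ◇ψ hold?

This is the axiom for transitivity; its first-order frame correspondent is ∀x ∀y ∀z (Rxy ∧ Ryz → Rxz).
F1: fails — Rts and Rst but not Rtt.
F2: fails — Rbc and Rcd but not Rbd.
F3: fails — Rac and Rcb but not Rab.
F4: ✓.
Valid on: F4.

F4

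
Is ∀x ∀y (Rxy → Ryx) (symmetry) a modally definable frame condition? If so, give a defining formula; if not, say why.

The condition is symmetry. A defining modal formula is q → □◇q.
Suppose q→□◇q is valid. Take Rxy and set V(q)={x}. Then q at x, so □◇q at x, so ◇q at y, so some z with Ryz has q; z=x, i.e. Ryx.

Yes — defined by q → □◇q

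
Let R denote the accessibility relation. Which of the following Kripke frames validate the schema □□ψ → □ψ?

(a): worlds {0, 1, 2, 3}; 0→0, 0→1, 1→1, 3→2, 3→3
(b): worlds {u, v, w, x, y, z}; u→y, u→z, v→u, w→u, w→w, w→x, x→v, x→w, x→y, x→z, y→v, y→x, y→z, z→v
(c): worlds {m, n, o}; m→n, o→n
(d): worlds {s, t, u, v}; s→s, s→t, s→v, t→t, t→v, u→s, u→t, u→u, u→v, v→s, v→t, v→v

(a), (d)

The schema corresponds to density: ∀x ∀y (Rxy → ∃z (Rxz ∧ Rzy)).
(a): ✓.
(b): fails — Ryx but no t with Ryt and Rtx.
(c): fails — Ron but no z with Roz and Rzn.
(d): ✓.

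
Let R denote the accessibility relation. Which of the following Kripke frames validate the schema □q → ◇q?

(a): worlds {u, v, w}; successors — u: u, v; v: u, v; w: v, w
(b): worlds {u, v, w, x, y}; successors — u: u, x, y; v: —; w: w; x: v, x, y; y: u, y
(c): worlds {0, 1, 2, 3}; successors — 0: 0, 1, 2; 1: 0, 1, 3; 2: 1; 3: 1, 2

This is the axiom for seriality; its first-order frame correspondent is ∀x ∃y Rxy.
(a): condition met.
(b): fails — world v has no successor.
(c): condition met.

(a), (c)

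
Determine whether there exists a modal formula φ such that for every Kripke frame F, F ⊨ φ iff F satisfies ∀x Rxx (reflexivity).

Definable; □r → r defines it

Yes: it is reflexivity, defined by the T schema □r → r.
Suppose □r→r is valid. At any x set V(r)={w : Rxw}. Then □r holds at x, so r holds at x, i.e. Rxx.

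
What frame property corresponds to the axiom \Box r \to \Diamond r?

Suppose □r→◇r is valid. At any x set V(r)=W. Then □r at x, so ◇r at x, so x has a successor.
The converse is a direct semantic check.
Frame condition: \forall x \exists y Rxy.

seriality: \forall x \exists y Rxy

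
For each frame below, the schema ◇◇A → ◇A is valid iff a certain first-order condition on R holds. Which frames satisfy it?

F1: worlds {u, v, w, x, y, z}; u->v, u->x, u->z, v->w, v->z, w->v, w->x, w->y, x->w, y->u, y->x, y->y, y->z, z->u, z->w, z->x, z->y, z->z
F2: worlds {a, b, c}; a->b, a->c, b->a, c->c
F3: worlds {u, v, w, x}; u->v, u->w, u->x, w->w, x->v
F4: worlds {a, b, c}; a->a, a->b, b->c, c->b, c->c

F3

Frame correspondent (Sahlqvist): ∀x ∀y ∀z (Rxy ∧ Ryz → Rxz) — i.e. transitivity.
F1: fails — Ruv and Rvw but not Ruw.
F2: fails — Rab and Rba but not Raa.
F3: ✓.
F4: fails — Rbc and Rcb but not Rbb.
Valid on: F3.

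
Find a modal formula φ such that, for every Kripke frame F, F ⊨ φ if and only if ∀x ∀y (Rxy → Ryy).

A defining formula is □(□ψ → ψ) (the T□ axiom).
Suppose □(□ψ→ψ) is valid. Take Rxy and set V(ψ)={w : Ryw}. Then at y, □ψ holds; since □(□ψ→ψ) at x, □ψ→ψ at y, so ψ at y, i.e. Ryy.

□(□ψ → ψ)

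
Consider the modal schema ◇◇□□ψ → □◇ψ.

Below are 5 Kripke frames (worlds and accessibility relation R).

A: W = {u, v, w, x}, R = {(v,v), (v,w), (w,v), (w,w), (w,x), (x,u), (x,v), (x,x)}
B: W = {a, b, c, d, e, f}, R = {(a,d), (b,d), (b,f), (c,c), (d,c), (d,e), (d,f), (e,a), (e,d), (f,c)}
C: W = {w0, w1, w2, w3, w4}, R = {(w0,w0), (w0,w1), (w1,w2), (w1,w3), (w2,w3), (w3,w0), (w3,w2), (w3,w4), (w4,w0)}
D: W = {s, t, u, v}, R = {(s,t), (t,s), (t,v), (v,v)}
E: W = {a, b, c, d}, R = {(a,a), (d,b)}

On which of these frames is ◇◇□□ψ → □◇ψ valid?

The schema corresponds to a generalized confluence (Geach) condition: ∀x ∀y ∀z ((xR²y ∧ xRz) → ∃w (yR²w ∧ zRw)).
A: fails — wR²u, wRv but no t with uR²t and vRt.
B: fails — dR²a, dRe but no w with aR²w and eRw.
C: fails — w1R²w2, w1Rw2 but no w with w2R²w and w2Rw.
D: fails — tR²v, tRs but no w with vR²w and sRw.
E: ✓.
Valid on: E.

E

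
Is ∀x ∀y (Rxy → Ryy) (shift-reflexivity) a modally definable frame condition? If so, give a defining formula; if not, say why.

Yes, by □(□r → r)

Yes: it is shift-reflexivity, defined by the T□ schema □(□r → r).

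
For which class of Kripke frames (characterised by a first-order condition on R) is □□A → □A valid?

This is the C4 axiom.
Its frame correspondent is density — ∀x ∀y (Rxy → ∃z (Rxz ∧ Rzy)).

Density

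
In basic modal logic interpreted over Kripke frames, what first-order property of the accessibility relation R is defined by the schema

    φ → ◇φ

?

reflexivity: ∀x Rxx

Replacing φ by ¬φ and contraposing gives the equivalent schema □φ → φ.
Suppose □φ→φ is valid. At any x set V(φ)={w : Rxw}. Then □φ holds at x, so φ holds at x, i.e. Rxx.
Conversely, any frame satisfying ∀x Rxx validates the schema.
Frame condition: ∀x Rxx.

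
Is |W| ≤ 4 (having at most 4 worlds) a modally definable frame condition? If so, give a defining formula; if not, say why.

Not definable by any modal formula

If a class were modally definable it would be closed under disjoint unions (Goldblatt–Thomason).
Any modal formula valid on each of 5 disjoint one-world frames is valid on their disjoint union (validity is preserved under disjoint unions). Each one-world frame has |W|=1≤4, but the union has |W|=5.
Hence having at most 4 worlds is not modally definable.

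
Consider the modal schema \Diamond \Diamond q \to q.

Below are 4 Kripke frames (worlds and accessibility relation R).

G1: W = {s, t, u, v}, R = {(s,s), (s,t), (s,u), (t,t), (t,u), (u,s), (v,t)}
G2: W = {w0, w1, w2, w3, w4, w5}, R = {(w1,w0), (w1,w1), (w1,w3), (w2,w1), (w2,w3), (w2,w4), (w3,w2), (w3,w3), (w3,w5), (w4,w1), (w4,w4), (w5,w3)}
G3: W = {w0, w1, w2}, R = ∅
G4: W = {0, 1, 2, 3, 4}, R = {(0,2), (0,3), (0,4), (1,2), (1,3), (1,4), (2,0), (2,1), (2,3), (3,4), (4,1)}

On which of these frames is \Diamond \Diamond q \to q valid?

Frame correspondent (Sahlqvist): \forall x \forall y (x R^2 y \to \exists w (y = w \wedge x = w)) — i.e. a generalized confluence (Geach) condition.
G1: fails — sR²t but t ≠ s.
G2: fails — w1R²w0 but w0 ≠ w1.
G3: condition met.
G4: fails — 0R²1 but 1 ≠ 0.

G3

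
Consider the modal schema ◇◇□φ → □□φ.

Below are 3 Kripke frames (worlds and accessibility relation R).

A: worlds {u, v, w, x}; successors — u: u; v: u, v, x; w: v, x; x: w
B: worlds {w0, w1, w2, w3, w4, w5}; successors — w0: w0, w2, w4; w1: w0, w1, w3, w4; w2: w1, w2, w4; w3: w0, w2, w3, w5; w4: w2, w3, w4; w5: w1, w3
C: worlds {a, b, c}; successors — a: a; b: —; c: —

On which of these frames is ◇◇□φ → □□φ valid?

The schema corresponds to a generalized confluence (Geach) condition: ∀x ∀y ∀z ((xR²y ∧ xR²z) → ∃w (yRw ∧ z = w)).
A: fails — vR²u, vR²v but no t with uRt and v=t.
B: fails — w0R²w0, w0R²w1 but no w with w0Rw and w1=w.
C: satisfies the condition.

C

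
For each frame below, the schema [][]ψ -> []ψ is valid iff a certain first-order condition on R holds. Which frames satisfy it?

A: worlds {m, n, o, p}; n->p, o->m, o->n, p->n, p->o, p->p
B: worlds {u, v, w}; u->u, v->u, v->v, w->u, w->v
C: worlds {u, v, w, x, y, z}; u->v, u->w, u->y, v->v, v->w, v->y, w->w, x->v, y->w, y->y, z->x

B

Frame correspondent (Sahlqvist): forall x forall y (Rxy -> exists z (Rxz & Rzy)) — i.e. density.
A: fails — Ron but no z with Roz and Rzn.
B: satisfies the condition.
C: fails — Rzx but no t with Rzt and Rtx.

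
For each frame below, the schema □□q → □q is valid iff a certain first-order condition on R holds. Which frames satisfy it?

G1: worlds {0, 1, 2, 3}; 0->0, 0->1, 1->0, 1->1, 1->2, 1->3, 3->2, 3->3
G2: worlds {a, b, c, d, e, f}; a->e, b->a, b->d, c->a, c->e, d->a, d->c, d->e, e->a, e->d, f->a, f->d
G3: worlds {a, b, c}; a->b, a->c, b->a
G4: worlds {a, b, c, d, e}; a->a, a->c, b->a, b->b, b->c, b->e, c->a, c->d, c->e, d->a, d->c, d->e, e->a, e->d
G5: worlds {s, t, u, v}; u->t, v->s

This is the axiom for density; its first-order frame correspondent is ∀x ∀y (Rxy → ∃z (Rxz ∧ Rzy)).
G1: satisfies the condition.
G2: fails — Rdc but no z with Rdz and Rzc.
G3: fails — Rac but no z with Raz and Rzc.
G4: fails — Red but no z with Rez and Rzd.
G5: fails — Rvs but no z with Rvz and Rzs.

G1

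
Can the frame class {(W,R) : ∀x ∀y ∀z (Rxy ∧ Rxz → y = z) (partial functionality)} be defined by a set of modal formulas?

This is a Sahlqvist condition; the CD axiom ◇q → □q defines it.
Suppose ◇q→□q is valid. Take Rxy, Rxz and set V(q)={y}. Then ◇q at x, so □q at x, so q at z, i.e. z=y.

Definable; ◇q → □q defines it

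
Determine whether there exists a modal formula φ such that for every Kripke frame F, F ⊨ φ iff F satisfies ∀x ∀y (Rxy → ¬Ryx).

Any modally definable frame class is closed under surjective bounded morphisms.
The 4-cycle (worlds s,t,u,v with s→t→u→v→s) is asymmetric. Mapping every world to a single reflexive point • is a surjective bounded morphism, and the reflexive point is not asymmetric (R•• but asymmetry requires ¬R••).
Hence asymmetry is not modally definable.

No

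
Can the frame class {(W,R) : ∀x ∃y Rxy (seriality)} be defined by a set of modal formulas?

The condition is seriality. A defining modal formula is □p → ◇p.

Yes, by □p → ◇p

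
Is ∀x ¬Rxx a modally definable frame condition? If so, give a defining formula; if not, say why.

Not modally definable

Modal frame validity is preserved under surjective bounded morphisms.
The 3-cycle (worlds w0,w1,w2 with w0→w1→w2→w0) is irreflexive, and the map sending every world to a single reflexive point • is a surjective bounded morphism (forth: every edge maps to (•,•); back: every world has a successor). So any modal formula valid on the 3-cycle is also valid on the reflexive point, which is not irreflexive.
So no modal formula (or set of formulas) defines exactly the irreflexive frames.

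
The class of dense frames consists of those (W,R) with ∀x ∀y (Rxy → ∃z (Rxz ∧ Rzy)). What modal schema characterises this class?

This is density; the standard corresponding axiom is C4: □□s → □s.
Suppose □□s→□s is valid. Take Rxy and set V(s)={w : xR²w}. Then □□s at x, so □s at x, so s at y, i.e. ∃z(Rxz∧Rzy).

□□s → □s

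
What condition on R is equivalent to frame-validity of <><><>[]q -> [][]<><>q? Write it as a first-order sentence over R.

forall x forall y forall z ((x R^3 y & x R^2 z) -> exists w (yRw & z R^2 w))

This is a Sahlqvist (Geach-type) schema ◇^3□^1q → □^2◇^2q.
Minimal-valuation argument: fix x; take any y with xR^3y and any z with xR^2z. Set V(q) to the set of worlds R-reachable from y in exactly 1 step. Then □^1q holds at y, so the antecedent holds at x; validity forces ◇^2q at z, giving a w with zR^2w and yR^1w.
First-order correspondent: forall x forall y forall z ((x R^3 y & x R^2 z) -> exists w (yRw & z R^2 w)).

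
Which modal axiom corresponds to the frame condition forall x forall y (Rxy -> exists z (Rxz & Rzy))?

□□p → □p

A defining formula is □□p → □p (the C4 axiom).
Suppose □□p→□p is valid. Take Rxy and set V(p)={w : xR²w}. Then □□p at x, so □p at x, so p at y, i.e. ∃z(Rxz∧Rzy).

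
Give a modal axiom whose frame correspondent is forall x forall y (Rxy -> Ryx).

This is symmetry; the standard corresponding axiom is B: s → □◇s.
Suppose s→□◇s is valid. Take Rxy and set V(s)={x}. Then s at x, so □◇s at x, so ◇s at y, so some z with Ryz has s; z=x, i.e. Ryx.

s → □◇s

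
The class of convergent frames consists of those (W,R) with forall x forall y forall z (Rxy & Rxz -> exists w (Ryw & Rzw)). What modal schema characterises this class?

◇□p → □◇p

A defining formula is ◇□p → □◇p (the .2 axiom).
Suppose ◇□p→□◇p is valid. Take Rxy, Rxz and set V(p)={w : Ryw}. Then □p at y so ◇□p at x, so □◇p at x, so ◇p at z, giving w with Rzw and Ryw.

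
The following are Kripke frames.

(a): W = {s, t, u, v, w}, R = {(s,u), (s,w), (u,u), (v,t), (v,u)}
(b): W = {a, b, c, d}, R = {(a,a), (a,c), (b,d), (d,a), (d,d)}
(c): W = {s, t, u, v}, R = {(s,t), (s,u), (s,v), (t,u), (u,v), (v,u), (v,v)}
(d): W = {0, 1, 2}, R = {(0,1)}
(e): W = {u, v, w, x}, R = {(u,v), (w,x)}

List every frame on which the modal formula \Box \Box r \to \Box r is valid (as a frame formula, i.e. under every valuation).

Frame correspondent (Sahlqvist): \forall x \forall y (Rxy \to \exists z (Rxz \wedge Rzy)) — i.e. density.
(a): fails — Rvt but no z with Rvz and Rzt.
(b): ✓.
(c): fails — Rtu but no z with Rtz and Rzu.
(d): fails — R01 but no z with R0z and Rz1.
(e): fails — Ruv but no z with Ruz and Rzv.
Valid on: (b).

(b)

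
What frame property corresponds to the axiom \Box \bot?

□⊥ is valid iff no world has any successor (otherwise □⊥ fails at any world with one).
Conversely, on a frame with emptiness of R the schema holds at every world under every valuation.
So the correspondent is emptiness of R.

emptiness of R: \forall x \forall y \neg Rxy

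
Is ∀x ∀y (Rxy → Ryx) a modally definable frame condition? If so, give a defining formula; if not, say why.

Definable; q → □◇q defines it

Yes: it is symmetry, defined by the B schema q → □◇q.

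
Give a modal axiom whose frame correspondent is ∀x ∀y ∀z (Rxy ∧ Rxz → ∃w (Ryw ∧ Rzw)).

◇□s → □◇s

This is convergence; the standard corresponding axiom is .2: ◇□s → □◇s.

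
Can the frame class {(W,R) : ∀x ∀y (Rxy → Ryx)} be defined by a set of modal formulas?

Yes: it is symmetry, defined by the B schema q → □◇q.

Definable; q → □◇q defines it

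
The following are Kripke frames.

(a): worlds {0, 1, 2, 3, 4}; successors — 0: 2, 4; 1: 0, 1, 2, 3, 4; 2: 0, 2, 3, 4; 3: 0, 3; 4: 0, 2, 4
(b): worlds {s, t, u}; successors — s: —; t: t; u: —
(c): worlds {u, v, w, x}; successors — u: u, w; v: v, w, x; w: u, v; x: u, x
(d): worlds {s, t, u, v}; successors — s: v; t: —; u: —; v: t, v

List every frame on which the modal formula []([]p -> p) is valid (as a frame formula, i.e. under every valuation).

(b)

The schema corresponds to shift-reflexivity: forall x forall y (Rxy -> Ryy).
(a): fails — R10 but not R00.
(b): satisfies the condition.
(c): fails — Ruw but not Rww.
(d): fails — Rvt but not Rtt.
Valid on: (b).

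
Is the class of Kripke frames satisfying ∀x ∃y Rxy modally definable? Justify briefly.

Yes: it is seriality, defined by the D schema □p → ◇p.
Suppose □p→◇p is valid. At any x set V(p)=W. Then □p at x, so ◇p at x, so x has a successor.

Yes — defined by □p → ◇p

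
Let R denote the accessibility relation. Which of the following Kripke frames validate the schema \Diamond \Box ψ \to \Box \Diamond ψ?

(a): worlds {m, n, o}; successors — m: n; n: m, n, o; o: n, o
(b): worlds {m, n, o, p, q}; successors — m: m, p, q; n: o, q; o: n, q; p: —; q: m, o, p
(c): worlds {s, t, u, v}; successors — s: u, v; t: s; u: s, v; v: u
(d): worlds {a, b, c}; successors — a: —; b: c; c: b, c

(a), (d)

This is the axiom for convergence; its first-order frame correspondent is \forall x \forall y \forall z (Rxy \wedge Rxz \to \exists w (Ryw \wedge Rzw)).
(a): ✓.
(b): fails — Rmq and Rmp but q and p have no common successor.
(c): fails — Rsv and Rsu but v and u have no common successor.
(d): ✓.
Valid on: (a), (d).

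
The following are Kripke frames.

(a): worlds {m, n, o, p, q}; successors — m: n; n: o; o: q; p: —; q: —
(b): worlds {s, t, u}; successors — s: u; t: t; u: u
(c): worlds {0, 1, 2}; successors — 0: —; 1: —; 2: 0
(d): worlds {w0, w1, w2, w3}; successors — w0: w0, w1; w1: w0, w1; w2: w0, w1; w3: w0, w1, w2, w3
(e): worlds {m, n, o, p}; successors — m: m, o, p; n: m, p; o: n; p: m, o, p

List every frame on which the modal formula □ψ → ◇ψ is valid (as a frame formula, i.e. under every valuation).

(b), (d), (e)

Frame correspondent (Sahlqvist): ∀x ∃y Rxy — i.e. seriality.
(a): fails — world p has no successor.
(b): condition met.
(c): fails — world 0 has no successor.
(d): condition met.
(e): condition met.
Valid on: (b), (d), (e).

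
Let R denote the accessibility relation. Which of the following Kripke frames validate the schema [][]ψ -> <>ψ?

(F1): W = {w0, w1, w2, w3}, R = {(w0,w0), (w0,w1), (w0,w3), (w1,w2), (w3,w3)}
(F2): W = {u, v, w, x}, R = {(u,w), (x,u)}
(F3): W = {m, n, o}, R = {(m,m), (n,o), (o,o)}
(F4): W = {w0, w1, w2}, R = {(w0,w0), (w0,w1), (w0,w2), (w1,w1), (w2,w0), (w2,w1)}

(F3), (F4)

The schema corresponds to a generalized confluence (Geach) condition: forall x exists w (x R^2 w & xRw).
(F1): fails — at w1 but no w with w1R²w and w1Rw.
(F2): fails — at u but no t with uR²t and uRt.
(F3): condition met.
(F4): condition met.
Valid on: (F3), (F4).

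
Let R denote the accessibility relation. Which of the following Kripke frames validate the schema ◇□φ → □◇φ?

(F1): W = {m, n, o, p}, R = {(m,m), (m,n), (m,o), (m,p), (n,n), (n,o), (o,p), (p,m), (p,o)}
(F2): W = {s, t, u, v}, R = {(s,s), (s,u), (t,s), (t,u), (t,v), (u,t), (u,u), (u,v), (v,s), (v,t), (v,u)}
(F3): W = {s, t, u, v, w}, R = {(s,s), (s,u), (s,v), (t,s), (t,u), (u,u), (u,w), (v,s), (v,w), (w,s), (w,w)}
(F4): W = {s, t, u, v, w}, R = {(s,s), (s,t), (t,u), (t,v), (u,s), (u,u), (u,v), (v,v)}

Frame correspondent (Sahlqvist): ∀x ∀y ∀z (Rxy ∧ Rxz → ∃w (Ryw ∧ Rzw)) — i.e. convergence.
(F1): fails — Rmo and Rmn but o and n have no common successor.
(F2): holds.
(F3): holds.
(F4): fails — Rss and Rst but s and t have no common successor.

(F2), (F3)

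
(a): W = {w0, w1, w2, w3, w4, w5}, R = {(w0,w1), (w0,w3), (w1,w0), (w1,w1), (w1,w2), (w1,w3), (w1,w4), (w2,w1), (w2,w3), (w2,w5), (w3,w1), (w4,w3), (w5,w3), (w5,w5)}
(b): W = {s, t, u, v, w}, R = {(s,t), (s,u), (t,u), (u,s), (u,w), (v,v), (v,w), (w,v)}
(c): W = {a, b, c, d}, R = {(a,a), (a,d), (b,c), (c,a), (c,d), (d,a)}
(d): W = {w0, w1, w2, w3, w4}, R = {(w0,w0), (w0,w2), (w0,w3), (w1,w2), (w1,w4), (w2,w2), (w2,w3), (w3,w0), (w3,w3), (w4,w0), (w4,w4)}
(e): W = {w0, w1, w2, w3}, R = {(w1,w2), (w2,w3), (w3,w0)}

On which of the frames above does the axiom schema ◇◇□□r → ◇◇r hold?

(a), (c), (d)

The schema corresponds to a generalized confluence (Geach) condition: ∀x ∀y (xR²y → ∃w (yR²w ∧ xR²w)).
(a): satisfies the condition.
(b): fails — uR²t but no w* with tR²w* and uR²w*.
(c): satisfies the condition.
(d): satisfies the condition.
(e): fails — w1R²w3 but no w with w3R²w and w1R²w.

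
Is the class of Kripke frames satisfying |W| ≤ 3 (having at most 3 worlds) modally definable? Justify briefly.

Not modally definable

Modal frame validity is preserved under disjoint unions.
Any modal formula valid on each of 4 disjoint one-world frames is valid on their disjoint union (validity is preserved under disjoint unions). Each one-world frame has |W|=1≤3, but the union has |W|=4.
So the class is not modally definable.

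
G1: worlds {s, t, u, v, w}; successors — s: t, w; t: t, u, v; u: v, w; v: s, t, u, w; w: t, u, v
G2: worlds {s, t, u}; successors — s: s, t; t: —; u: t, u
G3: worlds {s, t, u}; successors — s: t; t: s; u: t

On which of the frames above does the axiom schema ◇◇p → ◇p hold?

G2

Frame correspondent (Sahlqvist): ∀x ∀y ∀z (Rxy ∧ Ryz → Rxz) — i.e. transitivity.
G1: fails — Ruv and Rvt but not Rut.
G2: holds.
G3: fails — Rts and Rst but not Rtt.
Valid on: G2.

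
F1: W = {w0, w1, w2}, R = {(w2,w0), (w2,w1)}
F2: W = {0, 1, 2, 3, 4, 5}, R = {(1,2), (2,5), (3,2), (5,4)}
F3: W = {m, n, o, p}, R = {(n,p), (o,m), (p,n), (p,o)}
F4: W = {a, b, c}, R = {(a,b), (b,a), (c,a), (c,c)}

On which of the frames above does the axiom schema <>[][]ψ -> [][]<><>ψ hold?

This is the axiom for a generalized confluence (Geach) condition; its first-order frame correspondent is forall x forall y forall z ((xRy & x R^2 z) -> exists w (y R^2 w & z R^2 w)).
F1: ✓.
F2: fails — 1R2, 1R²5 but no w with 2R²w and 5R²w.
F3: fails — nRp, nR²n but no w with pR²w and nR²w.
F4: fails — aRb, aR²a but no w with bR²w and aR²w.

F1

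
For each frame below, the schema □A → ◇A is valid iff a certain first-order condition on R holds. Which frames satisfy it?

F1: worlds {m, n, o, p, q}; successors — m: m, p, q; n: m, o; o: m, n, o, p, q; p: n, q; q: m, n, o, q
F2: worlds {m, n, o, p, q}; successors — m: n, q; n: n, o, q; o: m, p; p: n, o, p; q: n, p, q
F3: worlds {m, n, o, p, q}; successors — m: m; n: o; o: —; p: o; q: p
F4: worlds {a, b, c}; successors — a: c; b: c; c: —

F1, F2

The schema corresponds to seriality: ∀x ∃y Rxy.
F1: condition met.
F2: condition met.
F3: fails — world o has no successor.
F4: fails — world c has no successor.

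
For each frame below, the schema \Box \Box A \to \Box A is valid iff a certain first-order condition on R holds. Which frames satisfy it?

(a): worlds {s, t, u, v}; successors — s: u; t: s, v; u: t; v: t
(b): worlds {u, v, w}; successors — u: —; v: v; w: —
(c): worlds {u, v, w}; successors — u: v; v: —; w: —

This is the axiom for density; its first-order frame correspondent is \forall x \forall y (Rxy \to \exists z (Rxz \wedge Rzy)).
(a): fails — Rtv but no z with Rtz and Rzv.
(b): ✓.
(c): fails — Ruv but no z with Ruz and Rzv.

(b)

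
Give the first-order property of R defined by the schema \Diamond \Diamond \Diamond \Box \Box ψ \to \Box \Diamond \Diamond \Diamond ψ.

This is a Sahlqvist (Geach-type) schema ◇^3□^2ψ → □^1◇^3ψ.
Minimal-valuation argument: fix x; take any y with xR^3y and any z with xR^1z. Set V(ψ) to the set of worlds R-reachable from y in exactly 2 steps. Then □^2ψ holds at y, so the antecedent holds at x; validity forces ◇^3ψ at z, giving a w with zR^3w and yR^2w.
First-order correspondent: \forall x \forall y \forall z ((x R^3 y \wedge xRz) \to \exists w (y R^2 w \wedge z R^3 w)).

\forall x \forall y \forall z ((x R^3 y \wedge xRz) \to \exists w (y R^2 w \wedge z R^3 w))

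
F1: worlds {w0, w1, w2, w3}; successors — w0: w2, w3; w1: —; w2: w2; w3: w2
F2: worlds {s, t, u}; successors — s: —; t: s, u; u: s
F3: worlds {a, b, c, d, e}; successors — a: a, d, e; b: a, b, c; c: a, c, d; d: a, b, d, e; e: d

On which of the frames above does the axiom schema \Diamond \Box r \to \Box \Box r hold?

F1

Frame correspondent (Sahlqvist): \forall x \forall y \forall z ((xRy \wedge x R^2 z) \to \exists w (yRw \wedge z = w)) — i.e. a generalized confluence (Geach) condition.
F1: holds.
F2: fails — tRs, tR²s but no w with sRw and s=w.
F3: fails — aRa, aR²b but no w with aRw and b=w.
Valid on: F1.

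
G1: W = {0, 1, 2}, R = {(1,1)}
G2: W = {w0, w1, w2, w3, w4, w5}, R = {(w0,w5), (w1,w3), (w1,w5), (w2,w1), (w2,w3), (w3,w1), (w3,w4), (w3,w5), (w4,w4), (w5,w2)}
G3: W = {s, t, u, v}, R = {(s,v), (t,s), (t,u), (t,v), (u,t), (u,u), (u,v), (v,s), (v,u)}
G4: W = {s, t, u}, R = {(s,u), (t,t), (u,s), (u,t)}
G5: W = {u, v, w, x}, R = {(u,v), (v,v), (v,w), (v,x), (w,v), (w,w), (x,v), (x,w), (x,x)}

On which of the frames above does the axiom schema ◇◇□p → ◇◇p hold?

G1, G5

This is the axiom for a generalized confluence (Geach) condition; its first-order frame correspondent is ∀x ∀y (xR²y → ∃w (yRw ∧ xR²w)).
G1: satisfies the condition.
G2: fails — w0R²w2 but no w with w2Rw and w0R²w.
G3: fails — sR²s but no w with sRw and sR²w.
G4: fails — sR²s but no w with sRw and sR²w.
G5: satisfies the condition.
Valid on: G1, G5.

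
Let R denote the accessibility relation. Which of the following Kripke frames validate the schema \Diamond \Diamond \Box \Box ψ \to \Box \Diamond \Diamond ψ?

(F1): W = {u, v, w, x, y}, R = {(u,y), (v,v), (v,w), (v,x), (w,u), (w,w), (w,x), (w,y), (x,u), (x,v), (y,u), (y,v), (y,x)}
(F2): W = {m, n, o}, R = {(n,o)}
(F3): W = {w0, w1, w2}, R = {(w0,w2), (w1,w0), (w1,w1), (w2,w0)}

(F1), (F2)

The schema corresponds to a generalized confluence (Geach) condition: \forall x \forall y \forall z ((x R^2 y \wedge xRz) \to \exists w (y R^2 w \wedge z R^2 w)).
(F1): condition met.
(F2): condition met.
(F3): fails — w0R²w0, w0Rw2 but no w with w0R²w and w2R²w.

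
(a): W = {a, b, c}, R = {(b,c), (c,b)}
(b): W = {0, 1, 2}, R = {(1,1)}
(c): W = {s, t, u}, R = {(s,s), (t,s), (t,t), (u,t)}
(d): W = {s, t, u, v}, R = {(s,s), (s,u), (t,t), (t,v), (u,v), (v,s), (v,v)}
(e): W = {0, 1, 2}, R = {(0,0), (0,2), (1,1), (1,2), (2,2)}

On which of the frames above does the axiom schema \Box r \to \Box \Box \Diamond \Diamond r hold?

Frame correspondent (Sahlqvist): \forall x \forall z (x R^2 z \to \exists w (xRw \wedge z R^2 w)) — i.e. a generalized confluence (Geach) condition.
(a): fails — bR²b but no w with bRw and bR²w.
(b): satisfies the condition.
(c): fails — uR²s but no w with uRw and sR²w.
(d): satisfies the condition.
(e): satisfies the condition.
Valid on: (b), (d), (e).

(b), (d), (e)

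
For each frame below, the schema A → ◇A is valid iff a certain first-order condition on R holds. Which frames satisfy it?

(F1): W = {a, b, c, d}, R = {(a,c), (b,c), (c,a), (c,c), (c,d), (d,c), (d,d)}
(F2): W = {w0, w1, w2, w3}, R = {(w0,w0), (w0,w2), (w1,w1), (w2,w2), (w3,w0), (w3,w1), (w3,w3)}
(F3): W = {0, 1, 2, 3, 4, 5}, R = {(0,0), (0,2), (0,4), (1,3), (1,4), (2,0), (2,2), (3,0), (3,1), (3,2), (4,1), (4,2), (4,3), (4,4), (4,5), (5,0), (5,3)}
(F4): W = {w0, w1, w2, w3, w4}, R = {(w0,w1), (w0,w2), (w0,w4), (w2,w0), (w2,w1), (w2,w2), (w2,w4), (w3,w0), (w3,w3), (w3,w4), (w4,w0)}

(F2)

This is the axiom for a generalized confluence (Geach) condition; its first-order frame correspondent is ∀x ∃w (x = w ∧ xRw).
(F1): fails — at a but no w with a=w and aRw.
(F2): condition met.
(F3): fails — at 1 but no w with 1=w and 1Rw.
(F4): fails — at w0 but no w with w0=w and w0Rw.
Valid on: (F2).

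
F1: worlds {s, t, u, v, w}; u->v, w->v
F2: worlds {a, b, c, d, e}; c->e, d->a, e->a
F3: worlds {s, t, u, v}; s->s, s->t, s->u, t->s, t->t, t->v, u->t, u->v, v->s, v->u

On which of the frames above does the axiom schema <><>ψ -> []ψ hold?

Frame correspondent (Sahlqvist): forall x forall y forall z ((x R^2 y & xRz) -> exists w (y = w & z = w)) — i.e. a generalized confluence (Geach) condition.
F1: condition met.
F2: fails — cR²a, cRe but a ≠ e.
F3: fails — sR²s, sRt but s ≠ t.
Valid on: F1.

F1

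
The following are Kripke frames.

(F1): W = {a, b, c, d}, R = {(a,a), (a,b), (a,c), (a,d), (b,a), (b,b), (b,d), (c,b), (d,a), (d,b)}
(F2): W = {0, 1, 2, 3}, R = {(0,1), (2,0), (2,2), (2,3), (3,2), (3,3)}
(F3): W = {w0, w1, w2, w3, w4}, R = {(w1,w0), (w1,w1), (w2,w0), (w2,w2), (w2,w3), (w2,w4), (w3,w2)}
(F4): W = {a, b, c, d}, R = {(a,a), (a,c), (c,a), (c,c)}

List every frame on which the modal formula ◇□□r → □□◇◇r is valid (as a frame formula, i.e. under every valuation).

Frame correspondent (Sahlqvist): ∀x ∀y ∀z ((xRy ∧ xR²z) → ∃w (yR²w ∧ zR²w)) — i.e. a generalized confluence (Geach) condition.
(F1): holds.
(F2): fails — 2R0, 2R²0 but no w with 0R²w and 0R²w.
(F3): fails — w1Rw0, w1R²w0 but no w with w0R²w and w0R²w.
(F4): holds.

(F1), (F4)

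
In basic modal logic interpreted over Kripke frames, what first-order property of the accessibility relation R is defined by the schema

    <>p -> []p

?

Partial functionality

Suppose ◇p→□p is valid. Take Rxy, Rxz and set V(p)={y}. Then ◇p at x, so □p at x, so p at z, i.e. z=y.
The converse is a direct semantic check.
So the correspondent is partial functionality.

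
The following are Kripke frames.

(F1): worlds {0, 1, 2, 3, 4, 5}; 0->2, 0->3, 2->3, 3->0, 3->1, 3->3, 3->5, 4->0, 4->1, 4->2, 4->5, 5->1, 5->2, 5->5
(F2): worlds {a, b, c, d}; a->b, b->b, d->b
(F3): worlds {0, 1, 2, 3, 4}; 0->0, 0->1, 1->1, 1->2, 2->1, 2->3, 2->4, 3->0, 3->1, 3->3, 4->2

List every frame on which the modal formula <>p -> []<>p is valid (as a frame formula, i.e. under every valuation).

Frame correspondent (Sahlqvist): forall x forall y forall z (Rxy & Rxz -> Ryz) — i.e. the Euclidean property.
(F1): fails — R02 and R02 but not R22.
(F2): holds.
(F3): fails — R01 and R00 but not R10.
Valid on: (F2).

(F2)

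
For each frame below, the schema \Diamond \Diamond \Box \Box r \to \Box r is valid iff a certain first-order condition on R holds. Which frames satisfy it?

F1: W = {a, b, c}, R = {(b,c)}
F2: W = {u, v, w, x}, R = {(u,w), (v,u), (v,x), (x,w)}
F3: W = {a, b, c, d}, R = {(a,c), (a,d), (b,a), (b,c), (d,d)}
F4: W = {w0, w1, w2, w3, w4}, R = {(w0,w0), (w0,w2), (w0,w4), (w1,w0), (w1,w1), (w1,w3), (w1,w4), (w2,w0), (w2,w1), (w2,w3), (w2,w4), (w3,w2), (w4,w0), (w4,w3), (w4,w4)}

F1

This is the axiom for a generalized confluence (Geach) condition; its first-order frame correspondent is \forall x \forall y \forall z ((x R^2 y \wedge xRz) \to \exists w (y R^2 w \wedge z = w)).
F1: holds.
F2: fails — vR²w, vRu but no t with wR²t and u=t.
F3: fails — aR²d, aRc but no w with dR²w and c=w.
F4: fails — w0R²w3, w0Rw2 but no w with w3R²w and w2=w.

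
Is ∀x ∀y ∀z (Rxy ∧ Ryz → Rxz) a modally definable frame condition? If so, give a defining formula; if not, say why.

Yes, by □p → □□p

Yes: it is transitivity, defined by the 4 schema □p → □□p.
Suppose □p→□□p is valid. Take Rxy, Ryz and set V(p)={w : Rxw}. Then □p at x, so □□p at x, so □p at y, so p at z, i.e. Rxz.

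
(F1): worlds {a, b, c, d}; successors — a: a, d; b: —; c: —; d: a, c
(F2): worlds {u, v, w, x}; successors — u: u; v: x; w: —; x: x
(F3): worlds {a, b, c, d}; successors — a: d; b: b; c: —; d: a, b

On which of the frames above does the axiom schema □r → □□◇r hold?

Frame correspondent (Sahlqvist): ∀x ∀z (xR²z → ∃w (xRw ∧ zRw)) — i.e. a generalized confluence (Geach) condition.
(F1): fails — aR²c but no w with aRw and cRw.
(F2): holds.
(F3): fails — aR²b but no w with aRw and bRw.

(F2)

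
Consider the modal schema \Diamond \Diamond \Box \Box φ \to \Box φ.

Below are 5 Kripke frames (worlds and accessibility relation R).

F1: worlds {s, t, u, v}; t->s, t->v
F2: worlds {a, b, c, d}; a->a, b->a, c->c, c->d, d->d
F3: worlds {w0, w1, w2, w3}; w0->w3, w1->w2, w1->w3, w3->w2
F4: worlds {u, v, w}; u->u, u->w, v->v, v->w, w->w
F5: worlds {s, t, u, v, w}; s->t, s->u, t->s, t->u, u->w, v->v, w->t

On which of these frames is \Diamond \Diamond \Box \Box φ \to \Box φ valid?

F1

The schema corresponds to a generalized confluence (Geach) condition: \forall x \forall y \forall z ((x R^2 y \wedge xRz) \to \exists w (y R^2 w \wedge z = w)).
F1: condition met.
F2: fails — cR²d, cRc but no w with dR²w and c=w.
F3: fails — w0R²w2, w0Rw3 but no w with w2R²w and w3=w.
F4: fails — uR²w, uRu but no t with wR²t and u=t.
F5: fails — sR²s, sRt but no w* with sR²w* and t=w*.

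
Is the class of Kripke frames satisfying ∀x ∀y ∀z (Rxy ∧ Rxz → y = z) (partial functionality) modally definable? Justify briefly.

Definable; ◇r → □r defines it

Yes: it is partial functionality, defined by the CD schema ◇r → □r.
Suppose ◇r→□r is valid. Take Rxy, Rxz and set V(r)={y}. Then ◇r at x, so □r at x, so r at z, i.e. z=y.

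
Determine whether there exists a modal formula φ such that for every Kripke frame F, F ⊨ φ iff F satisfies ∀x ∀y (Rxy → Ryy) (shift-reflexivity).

Definable; □(□r → r) defines it

The condition is shift-reflexivity. A defining modal formula is □(□r → r).
Suppose □(□r→r) is valid. Take Rxy and set V(r)={w : Ryw}. Then at y, □r holds; since □(□r→r) at x, □r→r at y, so r at y, i.e. Ryy.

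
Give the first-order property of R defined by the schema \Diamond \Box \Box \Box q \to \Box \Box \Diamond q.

This is a Sahlqvist (Geach-type) schema ◇^1□^3q → □^2◇^1q.
Minimal-valuation argument: fix x; take any y with xR^1y and any z with xR^2z. Set V(q) to the set of worlds R-reachable from y in exactly 3 steps. Then □^3q holds at y, so the antecedent holds at x; validity forces ◇^1q at z, giving a w with zR^1w and yR^3w.
First-order correspondent: \forall x \forall y \forall z ((xRy \wedge x R^2 z) \to \exists w (y R^3 w \wedge zRw)).

\forall x \forall y \forall z ((xRy \wedge x R^2 z) \to \exists w (y R^3 w \wedge zRw))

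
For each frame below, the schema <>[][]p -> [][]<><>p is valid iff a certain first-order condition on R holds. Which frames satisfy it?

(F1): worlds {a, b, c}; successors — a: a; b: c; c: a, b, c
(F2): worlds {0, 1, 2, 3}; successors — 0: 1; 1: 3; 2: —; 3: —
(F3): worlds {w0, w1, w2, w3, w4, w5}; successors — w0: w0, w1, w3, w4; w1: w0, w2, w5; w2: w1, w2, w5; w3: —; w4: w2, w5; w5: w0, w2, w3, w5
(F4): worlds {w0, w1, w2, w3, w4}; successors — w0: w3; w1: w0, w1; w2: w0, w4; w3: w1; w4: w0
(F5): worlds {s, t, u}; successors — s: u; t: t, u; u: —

Frame correspondent (Sahlqvist): forall x forall y forall z ((xRy & x R^2 z) -> exists w (y R^2 w & z R^2 w)) — i.e. a generalized confluence (Geach) condition.
(F1): satisfies the condition.
(F2): fails — 0R1, 0R²3 but no w with 1R²w and 3R²w.
(F3): fails — w0Rw0, w0R²w3 but no w with w0R²w and w3R²w.
(F4): fails — w2Rw4, w2R²w0 but no w with w4R²w and w0R²w.
(F5): fails — tRt, tR²u but no w with tR²w and uR²w.

(F1)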